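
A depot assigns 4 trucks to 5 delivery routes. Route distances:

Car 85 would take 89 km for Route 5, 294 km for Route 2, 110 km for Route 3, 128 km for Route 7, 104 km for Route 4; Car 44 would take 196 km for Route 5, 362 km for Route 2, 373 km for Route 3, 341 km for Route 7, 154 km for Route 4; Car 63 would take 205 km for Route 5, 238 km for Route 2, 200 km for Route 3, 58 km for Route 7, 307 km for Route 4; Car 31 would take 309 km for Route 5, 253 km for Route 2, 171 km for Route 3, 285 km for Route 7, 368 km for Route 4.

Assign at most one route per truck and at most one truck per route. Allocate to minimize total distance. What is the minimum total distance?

Min total: 472 km

Optimal: Car 85→Route 5 (89 km), Car 44→Route 4 (154 km), Car 63→Route 7 (58 km), Car 31→Route 3 (171 km) — total 89+154+58+171 = 472 km.
Column-greedy (each route in turn goes to its cheapest remaining truck) gives 839 km, worse by 367.
Next-best assignment: Car 85→Route 4, Car 44→Route 5, Car 63→Route 7, Car 31→Route 3 = 529 km.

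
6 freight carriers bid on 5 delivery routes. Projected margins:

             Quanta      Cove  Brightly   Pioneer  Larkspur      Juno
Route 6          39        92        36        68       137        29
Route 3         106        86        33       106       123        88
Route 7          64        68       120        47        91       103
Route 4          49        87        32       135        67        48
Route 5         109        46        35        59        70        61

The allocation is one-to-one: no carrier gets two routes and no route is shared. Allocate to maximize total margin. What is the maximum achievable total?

Optimal: Larkspur→Route 6 ($137k), Juno→Route 3 ($88k), Brightly→Route 7 ($120k), Pioneer→Route 4 ($135k), Quanta→Route 5 ($109k) — total 137+88+120+135+109 = $589k.
Column-greedy (each route in turn goes to its best remaining carrier) gives $559k, worse by 30.
Every other assignment is strictly worse.

Maximum total: $589k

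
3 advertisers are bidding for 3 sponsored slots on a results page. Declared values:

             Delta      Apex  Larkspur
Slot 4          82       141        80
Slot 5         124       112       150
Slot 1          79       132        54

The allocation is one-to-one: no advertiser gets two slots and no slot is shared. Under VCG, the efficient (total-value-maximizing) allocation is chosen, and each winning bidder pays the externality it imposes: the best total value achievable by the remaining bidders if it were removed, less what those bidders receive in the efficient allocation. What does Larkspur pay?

Efficient allocation: Delta→Slot 1 ($79), Apex→Slot 4 ($141), Larkspur→Slot 5 ($150); total welfare W = $370.
Larkspur receives Slot 5 at value $150, so the others get W − 150 = $220.
Without Larkspur: best allocation of the remaining 2 bidders over all 3 slots is Delta→Slot 5 ($124), Apex→Slot 4 ($141), total $265.
VCG payment = (others' best without Larkspur) − (others' welfare with Larkspur) = 265 − 220 = $45.

Larkspur pays $45.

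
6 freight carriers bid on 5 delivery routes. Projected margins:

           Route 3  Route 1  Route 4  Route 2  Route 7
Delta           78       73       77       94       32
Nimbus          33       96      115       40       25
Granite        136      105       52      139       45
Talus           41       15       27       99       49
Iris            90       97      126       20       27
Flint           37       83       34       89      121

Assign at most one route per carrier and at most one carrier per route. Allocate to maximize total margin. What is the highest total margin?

Optimal: Granite→Route 3 ($136k), Nimbus→Route 1 ($96k), Iris→Route 4 ($126k), Talus→Route 2 ($99k), Flint→Route 7 ($121k) — total 136+96+126+99+121 = $578k.
Max-entry greedy (repeatedly take the single best remaining cell) gives $560k, worse by 18.
Next-best assignment: Granite→Route 3, Nimbus→Route 1, Iris→Route 4, Delta→Route 2, Flint→Route 7 = $573k.

Maximum total: $578k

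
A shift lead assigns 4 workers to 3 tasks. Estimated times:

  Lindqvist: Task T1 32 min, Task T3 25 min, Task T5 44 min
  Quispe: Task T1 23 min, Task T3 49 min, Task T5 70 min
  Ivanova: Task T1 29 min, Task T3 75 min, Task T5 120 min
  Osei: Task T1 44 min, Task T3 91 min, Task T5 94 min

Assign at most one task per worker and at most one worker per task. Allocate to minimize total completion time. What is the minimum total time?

This is a one-to-one assignment (minimum-cost bipartite matching).
Optimal: Ivanova→Task T1 (29 min), Quispe→Task T3 (49 min), Lindqvist→Task T5 (44 min) — total 29+49+44 = 122 min.
Column-greedy (each task in turn goes to its cheapest remaining worker) gives 142 min, worse by 20.
Next-best assignment: Ivanova→Task T1, Lindqvist→Task T3, Quispe→Task T5 = 124 min.

Min total: 122 min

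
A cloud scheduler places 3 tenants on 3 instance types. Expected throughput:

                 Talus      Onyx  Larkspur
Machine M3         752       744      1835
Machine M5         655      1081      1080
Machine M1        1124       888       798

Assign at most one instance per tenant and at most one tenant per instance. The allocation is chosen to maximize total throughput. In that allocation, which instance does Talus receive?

Treat this as an assignment problem: match each tenant to one instance.
Optimal: Talus→Machine M1 (1124 ops/s), Onyx→Machine M5 (1081 ops/s), Larkspur→Machine M3 (1835 ops/s) — total 1124+1081+1835 = 4040 ops/s.
Next-best assignment: Talus→Machine M5, Onyx→Machine M1, Larkspur→Machine M3 = 3378 ops/s.
No other one-to-one assignment exceeds 4040 ops/s.

Talus receives Machine M1.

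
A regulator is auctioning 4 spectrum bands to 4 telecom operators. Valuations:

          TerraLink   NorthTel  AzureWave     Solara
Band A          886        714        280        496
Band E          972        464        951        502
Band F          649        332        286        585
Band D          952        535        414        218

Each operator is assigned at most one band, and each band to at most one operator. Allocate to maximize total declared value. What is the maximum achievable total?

Maximum total: $3202M

Treat this as an assignment problem: match each operator to one band.
Optimal: TerraLink→Band D ($952M), NorthTel→Band A ($714M), AzureWave→Band E ($951M), Solara→Band F ($585M) — total 952+714+951+585 = $3202M.
Column-greedy (each band in turn goes to its best remaining operator) gives $2957M, worse by 245.
Next-best assignment: TerraLink→Band A, NorthTel→Band D, AzureWave→Band E, Solara→Band F = $2957M.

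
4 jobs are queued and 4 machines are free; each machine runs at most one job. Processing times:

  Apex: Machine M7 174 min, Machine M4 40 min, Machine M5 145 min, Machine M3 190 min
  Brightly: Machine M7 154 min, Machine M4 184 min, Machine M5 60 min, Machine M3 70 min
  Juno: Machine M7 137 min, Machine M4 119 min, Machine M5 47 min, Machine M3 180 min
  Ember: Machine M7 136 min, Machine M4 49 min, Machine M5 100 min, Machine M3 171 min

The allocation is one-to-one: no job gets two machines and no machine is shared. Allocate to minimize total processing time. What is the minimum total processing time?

Optimal: Apex→Machine M4 (40 min), Brightly→Machine M3 (70 min), Juno→Machine M5 (47 min), Ember→Machine M7 (136 min) — total 40+70+47+136 = 293 min.
Row-greedy (each job in turn takes its cheapest remaining machine) gives 408 min, worse by 115.
Checked against all permutations: 293 min is optimal.

Min total: 293 min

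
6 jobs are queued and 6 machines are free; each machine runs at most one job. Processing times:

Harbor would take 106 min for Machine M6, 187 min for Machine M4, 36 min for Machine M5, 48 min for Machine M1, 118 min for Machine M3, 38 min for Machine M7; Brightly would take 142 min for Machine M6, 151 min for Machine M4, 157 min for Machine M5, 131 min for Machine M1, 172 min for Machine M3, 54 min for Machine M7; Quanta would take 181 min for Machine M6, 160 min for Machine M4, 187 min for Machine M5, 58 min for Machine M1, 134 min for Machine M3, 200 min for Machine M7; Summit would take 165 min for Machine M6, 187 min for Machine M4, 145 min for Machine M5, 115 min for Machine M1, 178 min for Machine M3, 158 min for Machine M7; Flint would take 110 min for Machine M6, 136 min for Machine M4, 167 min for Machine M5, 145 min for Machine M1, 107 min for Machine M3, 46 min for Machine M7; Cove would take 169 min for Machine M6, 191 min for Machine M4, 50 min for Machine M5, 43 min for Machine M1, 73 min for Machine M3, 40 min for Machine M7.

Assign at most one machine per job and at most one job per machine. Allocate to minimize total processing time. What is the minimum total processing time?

Treat this as an assignment problem: match each job to one machine.
Optimal: Harbor→Machine M5 (36 min), Brightly→Machine M7 (54 min), Quanta→Machine M1 (58 min), Summit→Machine M4 (187 min), Flint→Machine M6 (110 min), Cove→Machine M3 (73 min) — total 36+54+58+187+110+73 = 518 min.
Row-greedy (each job in turn takes its cheapest remaining machine) gives 611 min, worse by 93.
Next-best assignment: Harbor→Machine M5, Brightly→Machine M7, Quanta→Machine M1, Summit→Machine M6, Flint→Machine M4, Cove→Machine M3 = 522 min.
Swapping Quanta↔Harbor (Quanta→Machine M5 187 min, Harbor→Machine M1 48 min) adds 141.
Every other assignment is strictly worse.

Minimum total: 518 min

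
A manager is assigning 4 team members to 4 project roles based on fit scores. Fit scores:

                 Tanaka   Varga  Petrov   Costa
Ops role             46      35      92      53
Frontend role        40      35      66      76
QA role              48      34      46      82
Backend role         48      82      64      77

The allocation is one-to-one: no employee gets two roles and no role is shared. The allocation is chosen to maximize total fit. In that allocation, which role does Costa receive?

Costa receives Frontend role.

This is a one-to-one assignment (maximum-weight bipartite matching).
Optimal: Tanaka→QA role (48 pts), Varga→Backend role (82 pts), Petrov→Ops role (92 pts), Costa→Frontend role (76 pts) — total 48+82+92+76 = 298 pts.
Checked against all permutations: 298 pts is optimal.
Costa's own top role is QA role (82 pts), but forcing Costa→QA role and reassigning the rest optimally gives only 296 pts — worse by 2.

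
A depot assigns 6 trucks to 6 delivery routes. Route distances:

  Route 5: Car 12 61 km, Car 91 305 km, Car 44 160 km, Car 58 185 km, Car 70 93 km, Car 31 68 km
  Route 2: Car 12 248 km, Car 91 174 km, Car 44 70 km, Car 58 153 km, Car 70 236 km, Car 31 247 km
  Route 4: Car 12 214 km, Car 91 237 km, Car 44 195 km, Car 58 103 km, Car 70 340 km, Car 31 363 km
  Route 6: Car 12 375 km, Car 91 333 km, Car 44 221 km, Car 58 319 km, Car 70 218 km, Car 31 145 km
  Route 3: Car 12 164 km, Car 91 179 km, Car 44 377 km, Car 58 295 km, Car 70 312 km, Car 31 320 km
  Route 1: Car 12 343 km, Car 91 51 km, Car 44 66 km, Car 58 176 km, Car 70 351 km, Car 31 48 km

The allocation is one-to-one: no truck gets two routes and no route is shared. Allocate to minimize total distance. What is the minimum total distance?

Optimal: Car 12→Route 3 (164 km), Car 91→Route 1 (51 km), Car 44→Route 2 (70 km), Car 58→Route 4 (103 km), Car 70→Route 5 (93 km), Car 31→Route 6 (145 km) — total 164+51+70+103+93+145 = 626 km.
Column-greedy (each route in turn goes to its cheapest remaining truck) gives 909 km, worse by 283.

Minimum total: 626 km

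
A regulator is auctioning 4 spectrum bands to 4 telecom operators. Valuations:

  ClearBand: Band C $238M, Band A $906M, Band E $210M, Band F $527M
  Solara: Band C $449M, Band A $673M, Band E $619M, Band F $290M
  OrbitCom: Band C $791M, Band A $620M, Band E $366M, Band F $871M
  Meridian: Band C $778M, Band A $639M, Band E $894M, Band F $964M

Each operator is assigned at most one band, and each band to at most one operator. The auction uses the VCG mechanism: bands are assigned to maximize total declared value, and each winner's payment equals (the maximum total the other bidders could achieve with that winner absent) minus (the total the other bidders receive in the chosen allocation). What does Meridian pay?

Meridian pays $80M.

Efficient allocation: ClearBand→Band A ($906M), Solara→Band E ($619M), OrbitCom→Band C ($791M), Meridian→Band F ($964M); total welfare W = $3280M.
Meridian receives Band F at value $964M, so the others get W − 964 = $2316M.
Without Meridian: best allocation of the remaining 3 bidders over all 4 bands is ClearBand→Band A ($906M), Solara→Band E ($619M), OrbitCom→Band F ($871M), total $2396M.
VCG payment = (others' best without Meridian) − (others' welfare with Meridian) = 2396 − 2316 = $80M.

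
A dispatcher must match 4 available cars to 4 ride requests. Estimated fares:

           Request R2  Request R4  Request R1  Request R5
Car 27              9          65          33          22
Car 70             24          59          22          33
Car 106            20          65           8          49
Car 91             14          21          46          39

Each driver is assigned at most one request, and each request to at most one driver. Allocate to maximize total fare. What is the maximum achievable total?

This is a one-to-one assignment (maximum-weight bipartite matching).
Optimal: Car 27→Request R4 ($65), Car 70→Request R2 ($24), Car 106→Request R5 ($49), Car 91→Request R1 ($46) — total 65+24+49+46 = $184.
Row-greedy (each driver in turn takes its best remaining request) gives $164, worse by 20.
Next-best assignment: Car 27→Request R4, Car 70→Request R5, Car 106→Request R2, Car 91→Request R1 = $164.
Every other assignment is strictly worse.

Maximum total: $184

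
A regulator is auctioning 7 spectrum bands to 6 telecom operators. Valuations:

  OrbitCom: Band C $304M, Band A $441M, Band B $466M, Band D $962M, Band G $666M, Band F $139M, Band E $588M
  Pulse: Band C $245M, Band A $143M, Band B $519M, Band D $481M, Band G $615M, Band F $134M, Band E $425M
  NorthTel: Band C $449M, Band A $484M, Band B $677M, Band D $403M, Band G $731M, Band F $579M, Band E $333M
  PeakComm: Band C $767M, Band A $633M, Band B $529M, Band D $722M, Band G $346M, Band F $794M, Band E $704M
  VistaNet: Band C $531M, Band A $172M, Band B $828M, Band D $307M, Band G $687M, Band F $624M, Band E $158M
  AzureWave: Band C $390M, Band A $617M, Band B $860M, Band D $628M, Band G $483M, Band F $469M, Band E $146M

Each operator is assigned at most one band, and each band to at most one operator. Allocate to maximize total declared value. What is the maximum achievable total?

Maximum total: $4369M

Optimal: OrbitCom→Band D ($962M), Pulse→Band E ($425M), NorthTel→Band G ($731M), PeakComm→Band C ($767M), VistaNet→Band F ($624M), AzureWave→Band B ($860M) — total 962+425+731+767+624+860 = $4369M.
Column-greedy (each band in turn goes to its best remaining operator) gives $4039M, worse by 330.
Next-best assignment: OrbitCom→Band D, Pulse→Band G, NorthTel→Band F, PeakComm→Band C, VistaNet→Band B, AzureWave→Band A = $4368M.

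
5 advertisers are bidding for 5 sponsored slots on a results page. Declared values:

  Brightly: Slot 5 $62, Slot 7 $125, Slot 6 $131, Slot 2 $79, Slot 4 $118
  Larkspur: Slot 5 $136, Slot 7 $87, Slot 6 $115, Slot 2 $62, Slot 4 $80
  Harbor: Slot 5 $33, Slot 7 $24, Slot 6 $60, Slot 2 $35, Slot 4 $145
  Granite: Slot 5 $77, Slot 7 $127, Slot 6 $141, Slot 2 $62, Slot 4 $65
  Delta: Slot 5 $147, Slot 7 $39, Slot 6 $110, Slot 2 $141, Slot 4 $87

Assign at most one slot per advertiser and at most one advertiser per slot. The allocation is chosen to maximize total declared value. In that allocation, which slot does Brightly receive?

This is the linear assignment problem.
Optimal: Brightly→Slot 7 ($125), Larkspur→Slot 5 ($136), Harbor→Slot 4 ($145), Granite→Slot 6 ($141), Delta→Slot 2 ($141) — total 125+136+145+141+141 = $688.
Max-entry greedy (repeatedly take the single best remaining cell) gives $620, worse by 68.
No other one-to-one assignment exceeds $688.
Brightly's own top slot is Slot 6 ($131), but forcing Brightly→Slot 6 and reassigning the rest optimally gives only $680 — worse by 8.

Brightly receives Slot 7.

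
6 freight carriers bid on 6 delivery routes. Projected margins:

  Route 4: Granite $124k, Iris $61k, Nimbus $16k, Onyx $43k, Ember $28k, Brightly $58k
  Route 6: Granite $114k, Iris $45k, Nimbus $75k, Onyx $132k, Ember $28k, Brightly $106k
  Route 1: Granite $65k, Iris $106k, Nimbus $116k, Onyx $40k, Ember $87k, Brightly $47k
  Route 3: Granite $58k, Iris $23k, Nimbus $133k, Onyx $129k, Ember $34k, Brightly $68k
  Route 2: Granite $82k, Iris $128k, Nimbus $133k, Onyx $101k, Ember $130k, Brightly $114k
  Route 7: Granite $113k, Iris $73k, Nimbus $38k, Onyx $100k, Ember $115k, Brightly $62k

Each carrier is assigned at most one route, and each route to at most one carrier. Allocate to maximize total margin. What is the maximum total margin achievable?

Maximum total: $724k

This is a one-to-one assignment (maximum-weight bipartite matching).
Optimal: Granite→Route 4 ($124k), Iris→Route 1 ($106k), Nimbus→Route 3 ($133k), Onyx→Route 6 ($132k), Ember→Route 7 ($115k), Brightly→Route 2 ($114k) — total 124+106+133+132+115+114 = $724k.
Row-greedy (each carrier in turn takes its best remaining route) gives $679k, worse by 45.
Swapping Brightly↔Iris (Brightly→Route 1 $47k, Iris→Route 2 $128k) loses 45.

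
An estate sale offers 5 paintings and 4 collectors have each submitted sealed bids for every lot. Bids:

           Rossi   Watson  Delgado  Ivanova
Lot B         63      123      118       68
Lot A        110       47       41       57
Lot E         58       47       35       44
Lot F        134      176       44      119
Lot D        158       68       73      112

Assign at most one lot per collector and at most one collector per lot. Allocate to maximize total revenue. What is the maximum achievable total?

Max total: $516

Optimal: Rossi→Lot A ($110), Watson→Lot F ($176), Delgado→Lot B ($118), Ivanova→Lot D ($112) — total 110+176+118+112 = $516.
Row-greedy (each collector in turn takes its best remaining lot) gives $509, worse by 7.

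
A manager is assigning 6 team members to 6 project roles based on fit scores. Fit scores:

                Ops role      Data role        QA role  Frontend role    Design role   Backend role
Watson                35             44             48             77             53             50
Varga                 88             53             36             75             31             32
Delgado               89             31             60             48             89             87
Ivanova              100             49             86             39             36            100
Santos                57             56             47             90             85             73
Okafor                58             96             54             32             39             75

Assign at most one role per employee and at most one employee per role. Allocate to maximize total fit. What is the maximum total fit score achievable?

This is a one-to-one assignment (maximum-weight bipartite matching).
Optimal: Watson→Frontend role (77 pts), Varga→Ops role (88 pts), Delgado→Backend role (87 pts), Ivanova→QA role (86 pts), Santos→Design role (85 pts), Okafor→Data role (96 pts) — total 77+88+87+86+85+96 = 519 pts.
Row-greedy (each employee in turn takes its best remaining role) gives 464 pts, worse by 55.
Swapping Delgado↔Santos (Delgado→Design role 89 pts, Santos→Backend role 73 pts) loses 10.
Checked against all permutations: 519 pts is optimal.

Maximum total: 519 pts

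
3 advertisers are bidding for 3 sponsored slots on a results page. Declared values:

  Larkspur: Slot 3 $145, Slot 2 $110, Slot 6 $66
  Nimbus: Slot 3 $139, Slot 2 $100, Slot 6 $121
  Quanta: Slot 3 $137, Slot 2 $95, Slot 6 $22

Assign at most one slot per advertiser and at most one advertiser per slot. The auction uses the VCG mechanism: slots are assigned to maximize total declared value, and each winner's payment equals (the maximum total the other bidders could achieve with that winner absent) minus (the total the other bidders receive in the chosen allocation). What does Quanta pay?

Efficient allocation: Larkspur→Slot 2 ($110), Nimbus→Slot 6 ($121), Quanta→Slot 3 ($137); total welfare W = $368.
Quanta receives Slot 3 at value $137, so the others get W − 137 = $231.
Without Quanta: best allocation of the remaining 2 bidders over all 3 slots is Larkspur→Slot 3 ($145), Nimbus→Slot 6 ($121), total $266.
VCG payment = (others' best without Quanta) − (others' welfare with Quanta) = 266 − 231 = $35.

Quanta pays $35.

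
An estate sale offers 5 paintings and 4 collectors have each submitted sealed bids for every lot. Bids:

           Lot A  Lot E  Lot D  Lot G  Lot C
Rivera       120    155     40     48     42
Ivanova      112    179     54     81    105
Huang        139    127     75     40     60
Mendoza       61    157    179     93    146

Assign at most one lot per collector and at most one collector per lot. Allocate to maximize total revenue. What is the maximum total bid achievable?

Max total: $578

Optimal: Rivera→Lot E ($155), Ivanova→Lot C ($105), Huang→Lot A ($139), Mendoza→Lot D ($179) — total 155+105+139+179 = $578.
Next-best assignment: Rivera→Lot E, Ivanova→Lot G, Huang→Lot A, Mendoza→Lot D = $554.
Every other assignment is strictly worse.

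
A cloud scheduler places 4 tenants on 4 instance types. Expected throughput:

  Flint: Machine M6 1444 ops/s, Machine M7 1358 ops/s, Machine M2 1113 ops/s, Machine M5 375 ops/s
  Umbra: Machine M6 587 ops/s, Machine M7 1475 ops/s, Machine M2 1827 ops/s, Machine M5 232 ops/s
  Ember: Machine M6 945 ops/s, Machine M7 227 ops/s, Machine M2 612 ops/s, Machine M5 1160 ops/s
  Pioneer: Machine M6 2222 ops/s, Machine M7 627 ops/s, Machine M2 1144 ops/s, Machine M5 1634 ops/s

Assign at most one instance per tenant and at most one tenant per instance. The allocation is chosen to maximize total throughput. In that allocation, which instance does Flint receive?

Flint receives Machine M7.

Optimal: Flint→Machine M7 (1358 ops/s), Umbra→Machine M2 (1827 ops/s), Ember→Machine M5 (1160 ops/s), Pioneer→Machine M6 (2222 ops/s) — total 1358+1827+1160+2222 = 6567 ops/s.
Column-greedy (each instance in turn goes to its best remaining tenant) gives 5970 ops/s, worse by 597.
Next-best assignment: Flint→Machine M2, Umbra→Machine M7, Ember→Machine M5, Pioneer→Machine M6 = 5970 ops/s.
Checked against all permutations: 6567 ops/s is optimal.
Flint's own top instance is Machine M6 (1444 ops/s), but forcing Flint→Machine M6 and reassigning the rest optimally gives only 5223 ops/s — worse by 1344.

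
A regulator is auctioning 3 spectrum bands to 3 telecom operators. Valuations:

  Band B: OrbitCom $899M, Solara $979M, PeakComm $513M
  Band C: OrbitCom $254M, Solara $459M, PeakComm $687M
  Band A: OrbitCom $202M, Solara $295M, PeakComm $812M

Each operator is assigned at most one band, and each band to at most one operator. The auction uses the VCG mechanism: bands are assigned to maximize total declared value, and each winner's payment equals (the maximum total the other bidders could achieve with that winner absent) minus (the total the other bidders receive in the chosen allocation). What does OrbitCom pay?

Efficient allocation: OrbitCom→Band B ($899M), Solara→Band C ($459M), PeakComm→Band A ($812M); total welfare W = $2170M.
OrbitCom receives Band B at value $899M, so the others get W − 899 = $1271M.
Without OrbitCom: best allocation of the remaining 2 bidders over all 3 bands is Solara→Band B ($979M), PeakComm→Band A ($812M), total $1791M.
VCG payment = (others' best without OrbitCom) − (others' welfare with OrbitCom) = 1791 − 1271 = $520M.

OrbitCom pays $520M.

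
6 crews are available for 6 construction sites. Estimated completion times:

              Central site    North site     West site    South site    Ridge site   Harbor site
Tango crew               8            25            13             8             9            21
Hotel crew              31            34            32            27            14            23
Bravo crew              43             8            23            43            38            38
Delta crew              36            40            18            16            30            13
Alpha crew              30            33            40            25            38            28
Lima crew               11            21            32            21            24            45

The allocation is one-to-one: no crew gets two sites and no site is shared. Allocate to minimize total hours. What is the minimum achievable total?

This is the linear assignment problem.
Optimal: Tango crew→West site (13 hours), Hotel crew→Ridge site (14 hours), Bravo crew→North site (8 hours), Delta crew→Harbor site (13 hours), Alpha crew→South site (25 hours), Lima crew→Central site (11 hours) — total 13+14+8+13+25+11 = 84 hours.
Min-entry greedy (repeatedly take the single cheapest remaining cell) gives 104 hours, worse by 20.
Next-best assignment: Tango crew→South site, Hotel crew→Ridge site, Bravo crew→North site, Delta crew→West site, Alpha crew→Harbor site, Lima crew→Central site = 87 hours.
Every other assignment is strictly worse.

Minimum total: 84 hours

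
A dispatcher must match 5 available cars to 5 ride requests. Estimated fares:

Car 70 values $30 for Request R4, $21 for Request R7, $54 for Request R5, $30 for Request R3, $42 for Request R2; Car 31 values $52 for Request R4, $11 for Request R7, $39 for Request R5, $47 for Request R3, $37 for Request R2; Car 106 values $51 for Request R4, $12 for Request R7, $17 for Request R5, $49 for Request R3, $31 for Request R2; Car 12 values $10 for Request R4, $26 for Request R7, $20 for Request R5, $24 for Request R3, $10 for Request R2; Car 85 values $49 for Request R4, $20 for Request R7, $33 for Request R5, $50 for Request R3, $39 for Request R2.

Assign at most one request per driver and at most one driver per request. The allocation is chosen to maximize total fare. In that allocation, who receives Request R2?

Car 85 receives Request R2.

Optimal: Car 70→Request R5 ($54), Car 31→Request R4 ($52), Car 106→Request R3 ($49), Car 12→Request R7 ($26), Car 85→Request R2 ($39) — total 54+52+49+26+39 = $220.
Column-greedy (each request in turn goes to its best remaining driver) gives $213, worse by 7.
Car 85's own top request is Request R3 ($50), but forcing Car 85→Request R3 and reassigning the rest optimally gives only $218 — worse by 2.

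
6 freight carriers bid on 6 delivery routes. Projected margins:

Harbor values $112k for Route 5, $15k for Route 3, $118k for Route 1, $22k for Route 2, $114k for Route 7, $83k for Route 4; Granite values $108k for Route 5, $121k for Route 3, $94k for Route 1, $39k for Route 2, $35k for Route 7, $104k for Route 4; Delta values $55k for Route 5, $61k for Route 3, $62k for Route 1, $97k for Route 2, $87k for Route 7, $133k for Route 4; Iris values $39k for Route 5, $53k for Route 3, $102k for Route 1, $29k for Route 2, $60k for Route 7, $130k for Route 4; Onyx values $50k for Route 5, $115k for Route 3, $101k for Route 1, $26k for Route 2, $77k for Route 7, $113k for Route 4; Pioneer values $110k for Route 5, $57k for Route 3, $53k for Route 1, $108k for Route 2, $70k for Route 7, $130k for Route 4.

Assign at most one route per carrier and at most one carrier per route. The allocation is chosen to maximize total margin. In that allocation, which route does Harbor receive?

Harbor receives Route 7.

Optimal: Harbor→Route 7 ($114k), Granite→Route 5 ($108k), Delta→Route 4 ($133k), Iris→Route 1 ($102k), Onyx→Route 3 ($115k), Pioneer→Route 2 ($108k) — total 114+108+133+102+115+108 = $680k.
Max-entry greedy (repeatedly take the single best remaining cell) gives $588k, worse by 92.
Swapping Delta↔Iris (Delta→Route 1 $62k, Iris→Route 4 $130k) loses 43.
Every other assignment is strictly worse.
Harbor's own top route is Route 1 ($118k), but forcing Harbor→Route 1 and reassigning the rest optimally gives only $666k — worse by 14.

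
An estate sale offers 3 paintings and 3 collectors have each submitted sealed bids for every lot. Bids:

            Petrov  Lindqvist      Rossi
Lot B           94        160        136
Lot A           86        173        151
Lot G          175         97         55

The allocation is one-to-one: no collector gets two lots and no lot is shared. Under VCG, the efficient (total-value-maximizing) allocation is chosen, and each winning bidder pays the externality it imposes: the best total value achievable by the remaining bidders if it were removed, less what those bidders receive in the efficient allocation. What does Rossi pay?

Rossi pays $13.

Efficient allocation: Petrov→Lot G ($175), Lindqvist→Lot B ($160), Rossi→Lot A ($151); total welfare W = $486.
Rossi receives Lot A at value $151, so the others get W − 151 = $335.
Without Rossi: best allocation of the remaining 2 bidders over all 3 lots is Petrov→Lot G ($175), Lindqvist→Lot A ($173), total $348.
VCG payment = (others' best without Rossi) − (others' welfare with Rossi) = 348 − 335 = $13.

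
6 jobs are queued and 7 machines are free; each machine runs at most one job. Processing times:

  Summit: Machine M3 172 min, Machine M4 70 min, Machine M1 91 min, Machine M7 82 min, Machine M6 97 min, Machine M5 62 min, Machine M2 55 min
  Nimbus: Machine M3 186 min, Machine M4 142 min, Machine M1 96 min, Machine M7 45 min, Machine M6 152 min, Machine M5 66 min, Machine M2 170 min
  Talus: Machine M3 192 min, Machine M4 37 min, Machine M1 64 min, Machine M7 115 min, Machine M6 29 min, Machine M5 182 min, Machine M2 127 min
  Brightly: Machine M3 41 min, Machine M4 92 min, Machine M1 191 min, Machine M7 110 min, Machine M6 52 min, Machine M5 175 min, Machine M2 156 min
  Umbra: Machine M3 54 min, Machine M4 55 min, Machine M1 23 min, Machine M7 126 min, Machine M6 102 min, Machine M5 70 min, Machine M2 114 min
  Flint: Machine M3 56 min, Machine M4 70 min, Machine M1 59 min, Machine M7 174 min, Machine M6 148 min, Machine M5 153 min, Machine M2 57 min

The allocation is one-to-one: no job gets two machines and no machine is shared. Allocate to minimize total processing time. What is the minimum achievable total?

Optimal: Summit→Machine M5 (62 min), Nimbus→Machine M7 (45 min), Talus→Machine M6 (29 min), Brightly→Machine M3 (41 min), Umbra→Machine M1 (23 min), Flint→Machine M2 (57 min) — total 62+45+29+41+23+57 = 257 min.
Min-entry greedy (repeatedly take the single cheapest remaining cell) gives 263 min, worse by 6.

Minimum total: 257 min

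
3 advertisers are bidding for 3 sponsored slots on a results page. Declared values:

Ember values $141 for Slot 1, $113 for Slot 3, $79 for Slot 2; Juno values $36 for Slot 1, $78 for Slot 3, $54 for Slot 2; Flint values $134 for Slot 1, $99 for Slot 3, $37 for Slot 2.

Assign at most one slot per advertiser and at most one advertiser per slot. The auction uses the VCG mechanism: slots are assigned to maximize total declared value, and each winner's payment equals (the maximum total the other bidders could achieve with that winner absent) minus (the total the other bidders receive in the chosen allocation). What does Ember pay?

Efficient allocation: Ember→Slot 3 ($113), Juno→Slot 2 ($54), Flint→Slot 1 ($134); total welfare W = $301.
Ember receives Slot 3 at value $113, so the others get W − 113 = $188.
Without Ember: best allocation of the remaining 2 bidders over all 3 slots is Juno→Slot 3 ($78), Flint→Slot 1 ($134), total $212.
VCG payment = (others' best without Ember) − (others' welfare with Ember) = 212 − 188 = $24.

Ember pays $24.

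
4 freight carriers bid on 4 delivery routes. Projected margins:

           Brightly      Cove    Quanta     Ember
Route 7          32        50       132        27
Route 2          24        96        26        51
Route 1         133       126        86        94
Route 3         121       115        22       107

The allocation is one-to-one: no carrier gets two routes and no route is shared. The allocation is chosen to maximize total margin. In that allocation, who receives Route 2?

Optimal: Brightly→Route 1 ($133k), Cove→Route 2 ($96k), Quanta→Route 7 ($132k), Ember→Route 3 ($107k) — total 133+96+132+107 = $468k.
Row-greedy (each carrier in turn takes its best remaining route) gives $431k, worse by 37.
Next-best assignment: Brightly→Route 3, Cove→Route 2, Quanta→Route 7, Ember→Route 1 = $443k.
No other one-to-one assignment exceeds $468k.
Cove's own top route is Route 1 ($126k), but forcing Cove→Route 1 and reassigning the rest optimally gives only $430k — worse by 38.

Cove receives Route 2.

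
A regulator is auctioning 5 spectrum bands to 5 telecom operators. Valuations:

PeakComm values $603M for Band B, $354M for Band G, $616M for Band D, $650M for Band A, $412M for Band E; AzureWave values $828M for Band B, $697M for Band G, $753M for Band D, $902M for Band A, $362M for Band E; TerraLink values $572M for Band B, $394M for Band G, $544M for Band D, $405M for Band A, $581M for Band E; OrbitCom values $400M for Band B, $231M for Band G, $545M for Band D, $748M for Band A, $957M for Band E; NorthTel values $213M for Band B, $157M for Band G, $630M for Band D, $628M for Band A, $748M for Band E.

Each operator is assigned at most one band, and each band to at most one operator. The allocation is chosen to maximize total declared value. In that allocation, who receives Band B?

TerraLink receives Band B.

This is a one-to-one assignment (maximum-weight bipartite matching).
Optimal: PeakComm→Band A ($650M), AzureWave→Band G ($697M), TerraLink→Band B ($572M), OrbitCom→Band E ($957M), NorthTel→Band D ($630M) — total 650+697+572+957+630 = $3506M.
Max-entry greedy (repeatedly take the single best remaining cell) gives $3486M, worse by 20.
Next-best assignment: PeakComm→Band B, AzureWave→Band A, TerraLink→Band G, OrbitCom→Band E, NorthTel→Band D = $3486M.
No other one-to-one assignment exceeds $3506M.
TerraLink's own top band is Band E ($581M), but forcing TerraLink→Band E and reassigning the rest optimally gives only $3259M — worse by 247.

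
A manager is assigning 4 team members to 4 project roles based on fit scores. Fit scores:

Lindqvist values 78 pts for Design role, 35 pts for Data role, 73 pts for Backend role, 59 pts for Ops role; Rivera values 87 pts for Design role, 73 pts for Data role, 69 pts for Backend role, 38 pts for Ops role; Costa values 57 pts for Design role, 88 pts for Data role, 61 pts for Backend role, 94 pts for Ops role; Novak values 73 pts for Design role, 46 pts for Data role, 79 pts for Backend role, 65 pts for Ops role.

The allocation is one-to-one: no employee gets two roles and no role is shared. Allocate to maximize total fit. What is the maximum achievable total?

Optimal: Lindqvist→Design role (78 pts), Rivera→Data role (73 pts), Costa→Ops role (94 pts), Novak→Backend role (79 pts) — total 78+73+94+79 = 324 pts.
Max-entry greedy (repeatedly take the single best remaining cell) gives 295 pts, worse by 29.
Next-best assignment: Lindqvist→Backend role, Rivera→Design role, Costa→Data role, Novak→Ops role = 313 pts.
Swapping Costa↔Novak (Costa→Backend role 61 pts, Novak→Ops role 65 pts) loses 47.

Maximum total: 324 pts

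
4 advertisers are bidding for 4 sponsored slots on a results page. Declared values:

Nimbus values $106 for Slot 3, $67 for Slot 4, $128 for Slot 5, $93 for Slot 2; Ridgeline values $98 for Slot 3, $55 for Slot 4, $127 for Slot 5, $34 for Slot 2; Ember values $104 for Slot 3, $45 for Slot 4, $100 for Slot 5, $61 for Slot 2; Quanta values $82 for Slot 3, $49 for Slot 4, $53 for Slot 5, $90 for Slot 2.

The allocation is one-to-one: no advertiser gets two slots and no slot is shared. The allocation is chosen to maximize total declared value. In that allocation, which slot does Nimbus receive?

Nimbus receives Slot 4.

Optimal: Nimbus→Slot 4 ($67), Ridgeline→Slot 5 ($127), Ember→Slot 3 ($104), Quanta→Slot 2 ($90) — total 67+127+104+90 = $388.
Row-greedy (each advertiser in turn takes its best remaining slot) gives $336, worse by 52.
Next-best assignment: Nimbus→Slot 5, Ridgeline→Slot 4, Ember→Slot 3, Quanta→Slot 2 = $377.
Swapping Nimbus↔Ember (Nimbus→Slot 3 $106, Ember→Slot 4 $45) loses 20.
Nimbus's own top slot is Slot 5 ($128), but forcing Nimbus→Slot 5 and reassigning the rest optimally gives only $377 — worse by 11.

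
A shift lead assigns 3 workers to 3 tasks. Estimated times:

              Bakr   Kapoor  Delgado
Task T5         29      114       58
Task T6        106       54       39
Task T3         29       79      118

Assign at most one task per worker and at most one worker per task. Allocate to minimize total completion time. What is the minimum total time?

Optimal: Bakr→Task T3 (29 min), Kapoor→Task T6 (54 min), Delgado→Task T5 (58 min) — total 29+54+58 = 141 min.
Min-entry greedy (repeatedly take the single cheapest remaining cell) gives 147 min, worse by 6.

Min total: 141 min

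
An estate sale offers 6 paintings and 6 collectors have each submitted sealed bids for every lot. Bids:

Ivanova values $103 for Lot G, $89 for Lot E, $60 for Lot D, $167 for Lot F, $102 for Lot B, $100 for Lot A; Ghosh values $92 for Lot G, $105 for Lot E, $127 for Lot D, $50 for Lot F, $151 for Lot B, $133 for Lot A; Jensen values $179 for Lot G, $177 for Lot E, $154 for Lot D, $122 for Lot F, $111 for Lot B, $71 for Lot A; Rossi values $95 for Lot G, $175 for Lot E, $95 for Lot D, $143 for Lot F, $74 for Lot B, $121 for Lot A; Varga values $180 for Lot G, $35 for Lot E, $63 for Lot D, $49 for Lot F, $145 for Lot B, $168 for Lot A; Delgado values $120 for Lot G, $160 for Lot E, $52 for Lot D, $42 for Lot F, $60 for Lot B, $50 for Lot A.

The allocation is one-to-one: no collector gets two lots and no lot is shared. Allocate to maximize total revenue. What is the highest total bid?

Max total: $935

This is a one-to-one assignment (maximum-weight bipartite matching).
Optimal: Ivanova→Lot F ($167), Ghosh→Lot B ($151), Jensen→Lot D ($154), Rossi→Lot E ($175), Varga→Lot A ($168), Delgado→Lot G ($120) — total 167+151+154+175+168+120 = $935.
Column-greedy (each lot in turn goes to its best remaining collector) gives $775, worse by 160.
Swapping Varga↔Jensen (Varga→Lot D $63, Jensen→Lot A $71) loses 188.
Every other assignment is strictly worse.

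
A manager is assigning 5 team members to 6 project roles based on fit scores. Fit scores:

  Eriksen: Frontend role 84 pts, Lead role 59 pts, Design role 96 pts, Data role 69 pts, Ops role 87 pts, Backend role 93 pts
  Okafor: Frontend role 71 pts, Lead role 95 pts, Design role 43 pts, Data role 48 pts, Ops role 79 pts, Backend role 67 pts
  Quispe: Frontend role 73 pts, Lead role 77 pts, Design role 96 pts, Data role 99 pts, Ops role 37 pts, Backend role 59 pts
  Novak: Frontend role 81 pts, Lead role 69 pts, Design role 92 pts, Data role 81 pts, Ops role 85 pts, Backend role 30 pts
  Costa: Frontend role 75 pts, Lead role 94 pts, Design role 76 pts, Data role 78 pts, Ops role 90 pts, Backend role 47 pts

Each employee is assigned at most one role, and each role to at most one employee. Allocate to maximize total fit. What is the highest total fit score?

Max total: 469 pts

Optimal: Eriksen→Backend role (93 pts), Okafor→Lead role (95 pts), Quispe→Data role (99 pts), Novak→Design role (92 pts), Costa→Ops role (90 pts) — total 93+95+99+92+90 = 469 pts.
Column-greedy (each role in turn goes to its best remaining employee) gives 446 pts, worse by 23.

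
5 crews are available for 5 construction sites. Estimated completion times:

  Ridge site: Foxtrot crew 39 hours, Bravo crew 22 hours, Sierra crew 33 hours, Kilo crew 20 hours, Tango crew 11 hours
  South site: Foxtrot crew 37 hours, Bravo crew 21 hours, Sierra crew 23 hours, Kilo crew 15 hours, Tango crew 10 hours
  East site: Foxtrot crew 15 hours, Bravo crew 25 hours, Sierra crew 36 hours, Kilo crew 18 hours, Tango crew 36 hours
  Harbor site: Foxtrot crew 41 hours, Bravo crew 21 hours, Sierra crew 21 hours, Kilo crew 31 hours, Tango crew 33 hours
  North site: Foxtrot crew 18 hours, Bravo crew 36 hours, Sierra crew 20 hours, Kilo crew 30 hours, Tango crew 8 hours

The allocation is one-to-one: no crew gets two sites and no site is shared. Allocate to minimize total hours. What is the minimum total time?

Minimum total: 81 hours

Optimal: Foxtrot crew→East site (15 hours), Bravo crew→Ridge site (22 hours), Sierra crew→Harbor site (21 hours), Kilo crew→South site (15 hours), Tango crew→North site (8 hours) — total 15+22+21+15+8 = 81 hours.
Row-greedy (each crew in turn takes its cheapest remaining site) gives 109 hours, worse by 28.
Checked against all permutations: 81 hours is optimal.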